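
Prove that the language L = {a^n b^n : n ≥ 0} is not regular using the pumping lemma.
Assume for contradiction that L is regular, and let p ≥ 1 be the pumping length given by the pumping lemma.
Choose s = a^p b^p. Then s ∈ L and |s| = 2p ≥ p.
By the pumping lemma, s = xyz for some x, y, z with |xy| ≤ p, |y| ≥ 1, and xy^i z ∈ L for every i ≥ 0.
Since |xy| ≤ p and the first p symbols of s are all a's, we must have y = a^k for some k with 1 ≤ k ≤ p.

Take i = 2: xy²z = a^(p + k) b^p.
This string has p + k a's but p b's, and p + k > p because k ≥ 1. So xy²z ∉ L.

This contradicts the pumping lemma, which requires xy^i z ∈ L for all i ≥ 0.
Hence L = {a^n b^n : n ≥ 0} is not regular. ∎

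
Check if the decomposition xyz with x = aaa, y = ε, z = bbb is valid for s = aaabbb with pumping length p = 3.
Violated: |y| > 0

The decomposition x = aaa, y = ε, z = bbb for s = aaabbb with p = 3
violates the constraint: |y| > 0

|y| = 0, but the pumping lemma requires |y| > 0 (y must be non-empty).

Pumping lemma constraints:
1. xyz = s (decomposition is valid)
2. |xy| ≤ p
3. |y| > 0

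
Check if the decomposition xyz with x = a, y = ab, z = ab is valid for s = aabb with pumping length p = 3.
Violated: xyz = s

The decomposition x = a, y = ab, z = ab for s = aabb with p = 3
violates the constraint: xyz = s

xyz = 'a' + 'ab' + 'ab' = 'aabab' ≠ 'aabb' = s. The decomposition doesn't reconstruct s.

Pumping lemma constraints:
1. xyz = s (decomposition is valid)
2. |xy| ≤ p
3. |y| > 0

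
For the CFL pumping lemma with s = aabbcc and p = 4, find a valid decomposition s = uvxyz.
u='a', v='a', x='bb', y='c', z='c'

For s = aabbcc with pumping length p = 4:

One valid decomposition:
- u = 'a'
- v = 'a'
- x = 'bb'
- y = 'c'
- z = 'c'

Verification:
- uvxyz = 'a' + 'a' + 'bb' + 'c' + 'c' = aabbcc ✓
- |vxy| = |'abbc'| = 4 ≤ 4 ✓
- |vy| = |'ac'| = 2 > 0 ✓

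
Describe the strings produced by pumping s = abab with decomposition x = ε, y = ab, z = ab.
{xy^i z : i ≥ 0} = {(ab)^(i+1) : i ≥ 0} = {ab, abab, ababab, ...}

With x = ε, y = ab, z = ab: Pumping 'ab' gives strings of alternating a's and b's.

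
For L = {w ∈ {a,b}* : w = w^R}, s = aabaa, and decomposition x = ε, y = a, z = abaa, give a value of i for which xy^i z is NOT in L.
i = 0

xy⁰z = ε · ε · abaa = abaa; abaa reversed is aaba ≠ abaa, so it is not a palindrome and is not in L.
(Other choices also work, e.g. i = 2, 3; only i = 1 is guaranteed to stay in L since xy¹z = s.)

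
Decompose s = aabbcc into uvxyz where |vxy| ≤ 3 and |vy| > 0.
u='aa', v='b', x='b', y='c', z='c'

For s = aabbcc with pumping length p = 3:

One valid decomposition:
- u = 'aa'
- v = 'b'
- x = 'b'
- y = 'c'
- z = 'c'

Verification:
- uvxyz = 'aa' + 'b' + 'b' + 'c' + 'c' = aabbcc ✓
- |vxy| = |'bbc'| = 3 ≤ 3 ✓
- |vy| = |'bc'| = 2 > 0 ✓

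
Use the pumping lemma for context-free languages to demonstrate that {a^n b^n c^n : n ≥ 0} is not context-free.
Assume for contradiction that L is context-free, and let p ≥ 1 be the pumping length given by the pumping lemma for CFLs.
Choose s = a^p b^p c^p. Then s ∈ L and |s| = 3p ≥ p.
By the CFL pumping lemma, s = uvxyz for some u, v, x, y, z with |vxy| ≤ p, |vy| ≥ 1, and uv^i xy^i z ∈ L for every i ≥ 0.

Because |vxy| ≤ p, the window vxy cannot contain both an a and a c: any substring of s containing both must include the entire block b^p plus at least one a and one c, so it has length ≥ p + 2 > p.
Hence at least one of the letters a, c does not occur in vy at all.

Take i = 0: the string uxz is obtained from s by deleting |vy| ≥ 1 symbols, so |uxz| = 3p − |vy| < 3p.
But the letter (a or c) that does not occur in vy still occurs exactly p times in uxz. Every string of L with exactly p copies of some letter is a^p b^p c^p, of length 3p. Since |uxz| < 3p, uxz ∉ L.

This contradicts the CFL pumping lemma, which requires uv^i xy^i z ∈ L for all i ≥ 0.
Hence L = {a^n b^n c^n : n ≥ 0} is not context-free. ∎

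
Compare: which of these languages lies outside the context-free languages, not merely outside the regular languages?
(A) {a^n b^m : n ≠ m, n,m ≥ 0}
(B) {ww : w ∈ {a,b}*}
(B) {ww : w ∈ {a,b}*}

(B) {ww : w ∈ {a,b}*} requires the CFL pumping lemma.

- {a^n b^m : n ≠ m, n,m ≥ 0} is context-free (but not regular)
  • Can be shown non-regular with the regular pumping lemma
  • After pumping a's, we can make n = m

- {ww : w ∈ {a,b}*} is NOT context-free
  • Requires the CFL pumping lemma to prove
  • Even a PDA cannot compare two arbitrary halves symbol by symbol; CFL pumping on a^p b^p a^p b^p fails

The CFL pumping lemma is "stronger" in that it can prove non-membership
in the larger class of context-free languages.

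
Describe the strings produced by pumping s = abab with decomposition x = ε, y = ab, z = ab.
{xy^i z : i ≥ 0} = {(ab)^(i+1) : i ≥ 0} = {ab, abab, ababab, ...}

With x = ε, y = ab, z = ab: Pumping 'ab' gives strings of alternating a's and b's.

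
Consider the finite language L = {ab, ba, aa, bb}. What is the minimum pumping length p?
p = 3

For a finite language L, the pumping lemma holds vacuously if p > max|s| for s ∈ L.

The longest string in L = {ab, ba, aa, bb} has length 2.
If p = 3, then no string s ∈ L has |s| ≥ p, so the condition is vacuously true.

The minimum pumping length is p = 3.

Why no smaller p works: for any p ≤ 2, the longest string s ∈ L has |s| = 2 ≥ p, so it would
have to be pumpable; but pumping up (i = 2, 3, ...) produces ever longer strings, which cannot all lie in the
finite language L. So the pumping property fails for every p ≤ 2.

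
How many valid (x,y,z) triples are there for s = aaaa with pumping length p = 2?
3

For s = 'aaaa' with pumping length p = 2:

Constraints: |xy| ≤ 2, |y| > 0

Valid decompositions (|xy| ≤ p, |y| ≥ 1):
  • x='', y='a', z='aaa'
  • x='a', y='a', z='aa'
  • x='', y='aa', z='aa'

Total count: 3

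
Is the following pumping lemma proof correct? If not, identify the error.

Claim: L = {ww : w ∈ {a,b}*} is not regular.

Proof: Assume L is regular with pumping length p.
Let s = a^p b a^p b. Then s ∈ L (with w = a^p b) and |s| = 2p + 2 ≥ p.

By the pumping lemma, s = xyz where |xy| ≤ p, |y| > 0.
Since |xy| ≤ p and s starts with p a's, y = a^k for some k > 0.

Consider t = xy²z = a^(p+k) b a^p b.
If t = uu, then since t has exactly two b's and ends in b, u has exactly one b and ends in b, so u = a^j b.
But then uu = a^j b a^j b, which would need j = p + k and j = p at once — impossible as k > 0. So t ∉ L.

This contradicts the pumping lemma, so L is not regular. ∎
The proof is correct.

This proof is valid because:
1. s = a^p b a^p b is in L and is chosen in terms of p, so |s| ≥ p holds for every p
2. The decomposition analysis is correct: |xy| ≤ p forces y to lie inside the leading a's
3. The contradiction is valid: the argument shows a^(p+k) b a^p b cannot be split into two equal halves
4. The conclusion follows logically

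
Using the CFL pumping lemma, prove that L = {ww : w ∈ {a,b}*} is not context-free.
Assume for contradiction that L is context-free, and let p ≥ 1 be the pumping length given by the pumping lemma for CFLs.
Choose s = a^p b^p a^p b^p. Then s ∈ L (take w = a^p b^p) and |s| = 4p ≥ p.
By the CFL pumping lemma, s = uvxyz for some u, v, x, y, z with |vxy| ≤ p, |vy| ≥ 1, and uv^i xy^i z ∈ L for every i ≥ 0.

Write s as four blocks A₁ B₁ A₂ B₂ with A₁ = A₂ = a^p and B₁ = B₂ = b^p. Since |vxy| ≤ p, the window vxy lies inside at most two adjacent blocks. Take i = 0 and let t = uxz, so |t| = 4p − |vy| with 1 ≤ |vy| ≤ p. If |t| is odd, t ∉ L immediately, so assume |vy| is even (hence |vy| ≥ 2) and |t|/2 = 2p − |vy|/2, which satisfies p ≤ |t|/2 ≤ 2p − 1.

Case 1 (vxy inside A₁B₁): t = a^(p−j) b^(p−l) a^p b^p with j + l = |vy|. The second half of t has length < 2p, so it is a suffix of the trailing a^p b^p and ends in b; the first half is a^(p−j) b^(p−l) a^((j+l)/2), which ends in a because (j+l)/2 ≥ 1. The halves differ, so t ∉ L.

Case 2 (vxy inside B₁A₂, straddling the middle): t = a^p b^(p−j) a^(p−l) b^p with j + l = |vy|. If t = ww, then w is a prefix of t of length ≥ p, so w begins with a^p; and w is a suffix of t of length ≥ p, so w ends with b^p. That forces |w| ≥ 2p, contradicting |w| = |t|/2 ≤ 2p − 1. So t ∉ L.

Case 3 (vxy inside A₂B₂): t = a^p b^p a^(p−j) b^(p−l) with j + l = |vy|. The first half of t is a prefix of a^p b^p, so it begins with a; the second half is b^((j+l)/2) a^(p−j) b^(p−l), which begins with b. The halves differ, so t ∉ L.

In every case uv⁰xy⁰z = uxz ∉ L.

This contradicts the CFL pumping lemma, which requires uv^i xy^i z ∈ L for all i ≥ 0.
Hence L = {ww : w ∈ {a,b}*} is not context-free. ∎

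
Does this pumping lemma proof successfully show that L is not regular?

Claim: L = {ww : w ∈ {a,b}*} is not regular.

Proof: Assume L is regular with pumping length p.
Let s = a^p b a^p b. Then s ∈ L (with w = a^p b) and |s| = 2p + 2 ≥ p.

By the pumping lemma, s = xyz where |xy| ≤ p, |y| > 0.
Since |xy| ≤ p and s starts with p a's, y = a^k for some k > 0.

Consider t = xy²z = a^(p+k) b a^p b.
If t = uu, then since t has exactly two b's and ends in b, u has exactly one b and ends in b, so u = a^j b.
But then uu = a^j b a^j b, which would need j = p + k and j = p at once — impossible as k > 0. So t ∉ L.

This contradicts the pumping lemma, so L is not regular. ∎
The proof is correct.

This proof is valid because:
1. s = a^p b a^p b is in L and is chosen in terms of p, so |s| ≥ p holds for every p
2. The decomposition analysis is correct: |xy| ≤ p forces y to lie inside the leading a's
3. The contradiction is valid: the argument shows a^(p+k) b a^p b cannot be split into two equal halves
4. The conclusion follows logically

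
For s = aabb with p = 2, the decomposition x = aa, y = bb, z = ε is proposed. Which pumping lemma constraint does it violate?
Violated: |xy| ≤ p

The decomposition x = aa, y = bb, z = ε for s = aabb with p = 2
violates the constraint: |xy| ≤ p

|xy| = |aabb| = 4 > 2 = p. The decomposition puts too many characters in xy.

Pumping lemma constraints:
1. xyz = s (decomposition is valid)
2. |xy| ≤ p
3. |y| > 0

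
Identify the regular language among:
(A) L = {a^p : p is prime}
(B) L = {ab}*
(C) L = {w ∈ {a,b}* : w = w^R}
(B) {ab}*

(B) L = {ab}* is regular.

This can be recognized by a finite automaton (DFA/NFA).
Regular expressions like {ab}* define regular languages.

The other choices are not regular:
- {w ∈ {a,b}* : w = w^R}: After pumping, the string is no longer symmetric
- {a^p : p is prime}: After pumping, the length becomes composite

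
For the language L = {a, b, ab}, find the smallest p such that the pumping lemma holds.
p = 3

For a finite language L, the pumping lemma holds vacuously if p > max|s| for s ∈ L.

The longest string in L = {a, b, ab} has length 2.
If p = 3, then no string s ∈ L has |s| ≥ p, so the condition is vacuously true.

The minimum pumping length is p = 3.

Why no smaller p works: for any p ≤ 2, the longest string s ∈ L has |s| = 2 ≥ p, so it would
have to be pumpable; but pumping up (i = 2, 3, ...) produces ever longer strings, which cannot all lie in the
finite language L. So the pumping property fails for every p ≤ 2.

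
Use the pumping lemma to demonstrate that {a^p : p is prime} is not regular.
Assume for contradiction that L is regular, and let p ≥ 1 be the pumping length given by the pumping lemma.
Choose a prime q with q ≥ p (one exists because there are infinitely many primes) and let s = a^q. Then s ∈ L and |s| = q ≥ p.
By the pumping lemma, s = xyz for some x, y, z with |xy| ≤ p, |y| ≥ 1, and xy^i z ∈ L for every i ≥ 0.
Here y = a^k for some k with 1 ≤ k ≤ p, and xy^i z = a^(q + (i − 1)k) for every i ≥ 0.

Take i = q + 1: |xy^(q+1) z| = q + qk = q(k + 1).
Both factors satisfy q ≥ 2 and k + 1 ≥ 2, so q(k + 1) is composite, and xy^(q+1) z ∉ L.

This contradicts the pumping lemma, which requires xy^i z ∈ L for all i ≥ 0.
Hence L = {a^p : p is prime} is not regular. ∎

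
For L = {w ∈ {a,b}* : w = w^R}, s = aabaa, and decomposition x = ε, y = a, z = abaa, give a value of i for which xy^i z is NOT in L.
i = 0

xy⁰z = ε · ε · abaa = abaa; abaa reversed is aaba ≠ abaa, so it is not a palindrome and is not in L.
(Other choices also work, e.g. i = 2, 3; only i = 1 is guaranteed to stay in L since xy¹z = s.)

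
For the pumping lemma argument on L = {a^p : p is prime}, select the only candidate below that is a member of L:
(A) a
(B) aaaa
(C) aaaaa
(C) aaaaa

The pumping lemma is applied to a string s that lies in L, so first check membership of each option:
- (A) a has length 1, which is not prime, so it is not in L ✗
- (B) aaaa has length 4 = 2 × 2, which is not prime, so it is not in L ✗
- (C) aaaaa has length 5, which is prime, so it is in L ✓

Only (C) aaaaa is in L, so it is the only candidate that could play the role of s.
(In a complete proof one picks s in terms of the pumping length p so that |s| ≥ p is guaranteed; a fixed string like aaaaa illustrates the shape of such an s.)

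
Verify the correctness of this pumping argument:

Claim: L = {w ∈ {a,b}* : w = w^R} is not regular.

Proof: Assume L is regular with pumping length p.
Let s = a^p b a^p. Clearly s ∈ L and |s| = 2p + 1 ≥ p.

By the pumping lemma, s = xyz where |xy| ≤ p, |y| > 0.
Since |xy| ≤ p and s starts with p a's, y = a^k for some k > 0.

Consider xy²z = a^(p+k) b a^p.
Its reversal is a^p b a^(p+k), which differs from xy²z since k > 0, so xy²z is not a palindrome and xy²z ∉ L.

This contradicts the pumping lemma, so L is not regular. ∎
The proof is correct.

This proof is valid because:
1. s = a^p b a^p is in L and is chosen in terms of p, so |s| ≥ p holds for every p
2. The decomposition analysis is correct: |xy| ≤ p forces y to lie inside the leading a's
3. The contradiction is valid: a^(p+k) b a^p has more a's before the b than after it, so it is not a palindrome
4. The conclusion follows logically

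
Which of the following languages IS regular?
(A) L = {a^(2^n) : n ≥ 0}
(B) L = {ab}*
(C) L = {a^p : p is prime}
(B) {ab}*

(B) L = {ab}* is regular.

This can be recognized by a finite automaton (DFA/NFA).
Regular expressions like {ab}* define regular languages.

The other choices are not regular:
- {a^p : p is prime}: After pumping, the length becomes composite
- {a^(2^n) : n ≥ 0}: After pumping, length is no longer a power of 2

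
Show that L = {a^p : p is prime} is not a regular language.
Assume for contradiction that L is regular, and let p ≥ 1 be the pumping length given by the pumping lemma.
Choose a prime q with q ≥ p (one exists because there are infinitely many primes) and let s = a^q. Then s ∈ L and |s| = q ≥ p.
By the pumping lemma, s = xyz for some x, y, z with |xy| ≤ p, |y| ≥ 1, and xy^i z ∈ L for every i ≥ 0.
Here y = a^k for some k with 1 ≤ k ≤ p, and xy^i z = a^(q + (i − 1)k) for every i ≥ 0.

Take i = q + 1: |xy^(q+1) z| = q + qk = q(k + 1).
Both factors satisfy q ≥ 2 and k + 1 ≥ 2, so q(k + 1) is composite, and xy^(q+1) z ∉ L.

This contradicts the pumping lemma, which requires xy^i z ∈ L for all i ≥ 0.
Hence L = {a^p : p is prime} is not regular. ∎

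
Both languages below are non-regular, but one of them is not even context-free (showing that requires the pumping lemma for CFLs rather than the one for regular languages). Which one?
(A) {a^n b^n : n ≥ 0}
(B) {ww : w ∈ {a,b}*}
(B) {ww : w ∈ {a,b}*}

(B) {ww : w ∈ {a,b}*} requires the CFL pumping lemma.

- {a^n b^n : n ≥ 0} is context-free (but not regular)
  • Can be shown non-regular with the regular pumping lemma
  • After pumping, the number of a's and b's become unequal

- {ww : w ∈ {a,b}*} is NOT context-free
  • Requires the CFL pumping lemma to prove
  • Even a PDA cannot compare two arbitrary halves symbol by symbol; CFL pumping on a^p b^p a^p b^p fails

The CFL pumping lemma is "stronger" in that it can prove non-membership
in the larger class of context-free languages.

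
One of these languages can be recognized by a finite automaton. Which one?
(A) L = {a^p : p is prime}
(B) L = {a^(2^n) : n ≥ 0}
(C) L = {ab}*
(C) {ab}*

(C) L = {ab}* is regular.

This can be recognized by a finite automaton (DFA/NFA).
Regular expressions like {ab}* define regular languages.

The other choices are not regular:
- {a^p : p is prime}: After pumping, the length becomes composite
- {a^(2^n) : n ≥ 0}: After pumping, length is no longer a power of 2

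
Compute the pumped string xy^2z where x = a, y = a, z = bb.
aaabb

Given x = 'a', y = 'a', z = 'bb' and i = 2:

xy^2z = x + y·y·...·y (2 times) + z
       = 'a' + 'a'^2 + 'bb'
       = 'a' + 'aa' + 'bb'
       = 'aaabb'

The pumped string is 'aaabb' with length 5.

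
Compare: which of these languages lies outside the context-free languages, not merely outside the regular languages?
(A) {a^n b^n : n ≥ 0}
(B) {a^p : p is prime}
(B) {a^p : p is prime}

(B) {a^p : p is prime} requires the CFL pumping lemma.

- {a^n b^n : n ≥ 0} is context-free (but not regular)
  • Can be shown non-regular with the regular pumping lemma
  • After pumping, the number of a's and b's become unequal

- {a^p : p is prime} is NOT context-free
  • Requires the CFL pumping lemma to prove
  • The CFL pumping lemma also fails because prime gaps are unbounded

The CFL pumping lemma is "stronger" in that it can prove non-membership
in the larger class of context-free languages.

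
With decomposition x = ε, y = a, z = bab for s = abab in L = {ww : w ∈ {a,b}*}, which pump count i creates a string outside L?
i = 3

xy³z = ε · aaa · bab = aaabab; aaabab has length 6; its halves are aaa and bab, which differ, so it is not in L.
(Other choices also work, e.g. i = 0, 2; only i = 1 is guaranteed to stay in L since xy¹z = s.)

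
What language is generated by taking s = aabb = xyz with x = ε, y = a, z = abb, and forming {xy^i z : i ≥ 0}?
{xy^i z : i ≥ 0} = {a^(i+1) b^2 : i ≥ 0} = {abb, aabb, aaabb, ...}

With x = ε, y = a, z = abb: Starting with aabb and pumping the first 'a' (z = abb keeps the second 'a'), we get strings with i+1 a's followed by 2 b's for i = 0, 1, 2, ...; note bb is not produced because z always contributes one a.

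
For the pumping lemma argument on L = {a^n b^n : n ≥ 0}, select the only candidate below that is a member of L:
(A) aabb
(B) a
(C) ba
(A) aabb

The pumping lemma is applied to a string s that lies in L, so first check membership of each option:
- (A) aabb = a^2 b^2 has equal counts (2 = 2), so it is in L ✓
- (B) a has 1 a's and 0 b's; 1 ≠ 0, so it is not in L ✗
- (C) ba has an a after a b, so it is not of the form a^n b^n and is not in L ✗

Only (A) aabb is in L, so it is the only candidate that could play the role of s.
(In a complete proof one picks s in terms of the pumping length p so that |s| ≥ p is guaranteed; a fixed string like aabb illustrates the shape of such an s.)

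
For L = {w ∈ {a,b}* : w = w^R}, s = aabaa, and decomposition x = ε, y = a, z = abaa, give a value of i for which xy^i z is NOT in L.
i = 2

xy²z = ε · aa · abaa = aaabaa; aaabaa reversed is aabaaa ≠ aaabaa, so it is not a palindrome and is not in L.
(Other choices also work, e.g. i = 0, 3; only i = 1 is guaranteed to stay in L since xy¹z = s.)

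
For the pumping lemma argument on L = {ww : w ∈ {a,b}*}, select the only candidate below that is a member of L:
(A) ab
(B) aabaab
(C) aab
(B) aabaab

The pumping lemma is applied to a string s that lies in L, so first check membership of each option:
- (A) ab has length 2; its halves are a and b, which differ, so it is not in L ✗
- (B) aabaab splits into halves aab · aab, which are equal, so it is in L (w = aab) ✓
- (C) aab has odd length 3, so it cannot be written as ww and is not in L ✗

Only (B) aabaab is in L, so it is the only candidate that could play the role of s.
(In a complete proof one picks s in terms of the pumping length p so that |s| ≥ p is guaranteed; a fixed string like aabaab illustrates the shape of such an s.)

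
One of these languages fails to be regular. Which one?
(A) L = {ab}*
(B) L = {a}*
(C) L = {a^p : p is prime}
(C) {a^p : p is prime}

(C) L = {a^p : p is prime} is NOT regular.

The pumping lemma can be used to prove this:
After pumping, the length becomes composite

The other languages are regular because they can be recognized by finite automata.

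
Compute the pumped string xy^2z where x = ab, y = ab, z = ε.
ababab

Given x = 'ab', y = 'ab', z = '' and i = 2:

xy^2z = x + y·y·...·y (2 times) + z
       = 'ab' + 'ab'^2 + ''
       = 'ab' + 'abab' + ''
       = 'ababab'

The pumped string is 'ababab' with length 6.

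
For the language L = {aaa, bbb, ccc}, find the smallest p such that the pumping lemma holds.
p = 4

For a finite language L, the pumping lemma holds vacuously if p > max|s| for s ∈ L.

The longest string in L = {aaa, bbb, ccc} has length 3.
If p = 4, then no string s ∈ L has |s| ≥ p, so the condition is vacuously true.

The minimum pumping length is p = 4.

Why no smaller p works: for any p ≤ 3, the longest string s ∈ L has |s| = 3 ≥ p, so it would
have to be pumpable; but pumping up (i = 2, 3, ...) produces ever longer strings, which cannot all lie in the
finite language L. So the pumping property fails for every p ≤ 3.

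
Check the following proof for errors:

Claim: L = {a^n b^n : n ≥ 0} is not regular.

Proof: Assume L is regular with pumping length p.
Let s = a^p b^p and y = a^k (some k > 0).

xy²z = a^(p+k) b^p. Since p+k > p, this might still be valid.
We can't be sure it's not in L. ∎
The proof is INCORRECT.

Error: The conclusion is wrong.
xy²z = a^(p+k) b^p is definitely NOT in L because the number of a's (p+k) ≠ number of b's (p).
The proof incorrectly doubts what is actually a valid contradiction.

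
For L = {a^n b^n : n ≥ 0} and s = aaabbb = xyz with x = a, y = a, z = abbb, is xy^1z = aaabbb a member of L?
Yes

xy¹z = a · a · abbb = aaabbb.
aaabbb = a^3 b^3 has equal counts (3 = 3), so it is in L.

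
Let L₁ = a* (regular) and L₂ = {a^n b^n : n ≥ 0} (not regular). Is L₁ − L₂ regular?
Yes — L₁ − L₂ is regular.

The only string of a* that lies in {a^n b^n} is ε, so L₁ − L₂ = a* − {ε} = a⁺ = aa*, which is regular.

Note that the bare facts "L₁ regular, L₂ non-regular" do not settle the question by themselves: the closure of regular languages under ∪, ∩, complement and difference applies only when BOTH operands are regular. With a non-regular operand the result can come out regular or non-regular depending on the specific languages, so one has to work out L₁ − L₂ for this particular pair, as above.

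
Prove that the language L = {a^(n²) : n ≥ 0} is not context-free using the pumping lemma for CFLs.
Assume for contradiction that L is context-free, and let p ≥ 1 be the pumping length given by the pumping lemma for CFLs.
Choose s = a^(p²). Then s ∈ L and |s| = p² ≥ p.
By the CFL pumping lemma, s = uvxyz for some u, v, x, y, z with |vxy| ≤ p, |vy| ≥ 1, and uv^i xy^i z ∈ L for every i ≥ 0.
All symbols are a's, so only lengths matter: let k = |vy|, with 1 ≤ k ≤ |vxy| ≤ p.

Take i = 2: |uv²xy²z| = p² + k, and p² < p² + k ≤ p² + p < (p + 1)².
So the length lies strictly between consecutive squares and is not a perfect square; uv²xy²z ∉ L.

This contradicts the CFL pumping lemma, which requires uv^i xy^i z ∈ L for all i ≥ 0.
Hence L = {a^(n²) : n ≥ 0} is not context-free. ∎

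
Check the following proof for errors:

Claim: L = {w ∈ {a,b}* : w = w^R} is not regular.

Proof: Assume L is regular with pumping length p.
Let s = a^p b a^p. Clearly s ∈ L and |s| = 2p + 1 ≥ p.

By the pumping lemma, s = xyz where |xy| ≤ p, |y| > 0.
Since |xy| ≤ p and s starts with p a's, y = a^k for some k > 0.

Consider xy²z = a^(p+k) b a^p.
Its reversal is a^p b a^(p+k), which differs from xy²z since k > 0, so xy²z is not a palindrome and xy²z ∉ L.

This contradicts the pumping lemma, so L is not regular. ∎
The proof is correct.

This proof is valid because:
1. s = a^p b a^p is in L and is chosen in terms of p, so |s| ≥ p holds for every p
2. The decomposition analysis is correct: |xy| ≤ p forces y to lie inside the leading a's
3. The contradiction is valid: a^(p+k) b a^p has more a's before the b than after it, so it is not a palindrome
4. The conclusion follows logically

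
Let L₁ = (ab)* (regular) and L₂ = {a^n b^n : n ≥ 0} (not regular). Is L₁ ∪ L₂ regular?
No — L₁ ∪ L₂ is not regular.

Let U = (ab)* ∪ {a^n b^n}. If U were regular, then U ∩ aa*bb* would be regular (closure under intersection with a regular language). But (ab)* ∩ aa*bb* = {ab} and {a^n b^n} ∩ aa*bb* = {a^n b^n : n ≥ 1}, so U ∩ aa*bb* = {a^n b^n : n ≥ 1}, which is not regular. Hence U is not regular.

Note that the bare facts "L₁ regular, L₂ non-regular" do not settle the question by themselves: the closure of regular languages under ∪, ∩, complement and difference applies only when BOTH operands are regular. With a non-regular operand the result can come out regular or non-regular depending on the specific languages, so one has to work out L₁ ∪ L₂ for this particular pair, as above.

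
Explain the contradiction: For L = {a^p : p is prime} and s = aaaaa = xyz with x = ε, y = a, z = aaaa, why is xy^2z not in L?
xy²z = aaaaaa ∉ L

Pumping with i = 2 replaces y = a by y² = aa:
- Original: s = xyz = aaaaa; aaaaa has length 5, which is prime, so it is in L
- Pumped: xy²z = ε · aa · aaaa = aaaaaa
- aaaaaa has length 6 = 2 × 3, which is not prime, so it is not in L

The pumping lemma would require xy²z ∈ L, so this decomposition yields a contradiction.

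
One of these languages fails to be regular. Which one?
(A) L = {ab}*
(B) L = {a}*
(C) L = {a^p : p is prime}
(C) {a^p : p is prime}

(C) L = {a^p : p is prime} is NOT regular.

The pumping lemma can be used to prove this:
After pumping, the length becomes composite

The other languages are regular because they can be recognized by finite automata.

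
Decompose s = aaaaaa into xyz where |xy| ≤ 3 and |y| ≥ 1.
x = '', y = 'a', z = 'aaaaa'

For s = aaaaaa and p = 3, one valid decomposition is:
- x = '' (length 0)
- y = 'a' (length 1)
- z = 'aaaaa' (length 5)

Verification:
- xyz = '' + 'a' + 'aaaaa' = aaaaaa ✓
- |xy| = 1 ≤ 3 ✓
- |y| = 1 > 0 ✓

All pumping lemma constraints are satisfied.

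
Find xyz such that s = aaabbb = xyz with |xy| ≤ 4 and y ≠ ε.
x = 'aa', y = 'a', z = 'bbb'

For s = aaabbb and p = 4, one valid decomposition is:
- x = 'aa' (length 2)
- y = 'a' (length 1)
- z = 'bbb' (length 3)

Verification:
- xyz = 'aa' + 'a' + 'bbb' = aaabbb ✓
- |xy| = 3 ≤ 4 ✓
- |y| = 1 > 0 ✓

All pumping lemma constraints are satisfied.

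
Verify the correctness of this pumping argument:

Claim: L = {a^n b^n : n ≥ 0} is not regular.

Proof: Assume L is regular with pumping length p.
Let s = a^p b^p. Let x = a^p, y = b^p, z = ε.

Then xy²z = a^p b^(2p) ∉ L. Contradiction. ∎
The proof is INCORRECT.

Error: The decomposition violates |xy| ≤ p.
With x = a^p and y = b^p, we have |xy| = 2p > p.
The pumping lemma requires |xy| ≤ p, so y must be within the first p characters.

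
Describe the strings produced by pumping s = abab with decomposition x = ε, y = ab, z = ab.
{xy^i z : i ≥ 0} = {(ab)^(i+1) : i ≥ 0} = {ab, abab, ababab, ...}

With x = ε, y = ab, z = ab: Pumping 'ab' gives strings of alternating a's and b's.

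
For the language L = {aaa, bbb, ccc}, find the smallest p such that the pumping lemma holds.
p = 4

For a finite language L, the pumping lemma holds vacuously if p > max|s| for s ∈ L.

The longest string in L = {aaa, bbb, ccc} has length 3.
If p = 4, then no string s ∈ L has |s| ≥ p, so the condition is vacuously true.

The minimum pumping length is p = 4.

Why no smaller p works: for any p ≤ 3, the longest string s ∈ L has |s| = 3 ≥ p, so it would
have to be pumpable; but pumping up (i = 2, 3, ...) produces ever longer strings, which cannot all lie in the
finite language L. So the pumping property fails for every p ≤ 3.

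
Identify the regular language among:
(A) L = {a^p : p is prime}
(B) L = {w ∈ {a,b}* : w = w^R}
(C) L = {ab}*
(C) {ab}*

(C) L = {ab}* is regular.

This can be recognized by a finite automaton (DFA/NFA).
Regular expressions like {ab}* define regular languages.

The other choices are not regular:
- {w ∈ {a,b}* : w = w^R}: After pumping, the string is no longer symmetric
- {a^p : p is prime}: After pumping, the length becomes composite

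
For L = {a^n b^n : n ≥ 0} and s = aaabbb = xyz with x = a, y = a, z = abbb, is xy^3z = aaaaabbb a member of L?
No

xy³z = a · aaa · abbb = aaaaabbb.
aaaaabbb has 5 a's and 3 b's; 5 ≠ 3, so it is not in L.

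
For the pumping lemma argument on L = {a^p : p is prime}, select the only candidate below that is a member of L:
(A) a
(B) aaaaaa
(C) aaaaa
(C) aaaaa

The pumping lemma is applied to a string s that lies in L, so first check membership of each option:
- (A) a has length 1, which is not prime, so it is not in L ✗
- (B) aaaaaa has length 6 = 2 × 3, which is not prime, so it is not in L ✗
- (C) aaaaa has length 5, which is prime, so it is in L ✓

Only (C) aaaaa is in L, so it is the only candidate that could play the role of s.
(In a complete proof one picks s in terms of the pumping length p so that |s| ≥ p is guaranteed; a fixed string like aaaaa illustrates the shape of such an s.)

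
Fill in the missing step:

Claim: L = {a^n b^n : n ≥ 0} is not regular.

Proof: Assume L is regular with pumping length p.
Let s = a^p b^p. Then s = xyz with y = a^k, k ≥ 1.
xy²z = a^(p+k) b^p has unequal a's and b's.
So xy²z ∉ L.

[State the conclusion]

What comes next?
This contradicts the pumping lemma for regular languages,
which guarantees xy^i z ∈ L for all i ≥ 0.

Since our assumption that L is regular leads to a contradiction,
we conclude that L = {a^n b^n : n ≥ 0} is NOT regular. ∎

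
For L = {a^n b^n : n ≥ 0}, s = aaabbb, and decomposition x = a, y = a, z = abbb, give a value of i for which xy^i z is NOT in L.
i = 2

xy²z = a · aa · abbb = aaaabbb; aaaabbb has 4 a's and 3 b's; 4 ≠ 3, so it is not in L.
(Other choices also work, e.g. i = 0, 3; only i = 1 is guaranteed to stay in L since xy¹z = s.)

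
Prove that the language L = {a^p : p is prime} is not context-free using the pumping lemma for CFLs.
Assume for contradiction that L is context-free, and let p ≥ 1 be the pumping length given by the pumping lemma for CFLs.
Choose a prime q with q ≥ p and let s = a^q. Then s ∈ L and |s| = q ≥ p.
By the CFL pumping lemma, s = uvxyz for some u, v, x, y, z with |vxy| ≤ p, |vy| ≥ 1, and uv^i xy^i z ∈ L for every i ≥ 0.
All symbols are a's, so only lengths matter: let k = |vy|, with 1 ≤ k ≤ p. Then |uv^i xy^i z| = q + (i − 1)k.

Take i = q + 1: the length is q + qk = q(k + 1).
Both factors satisfy q ≥ 2 and k + 1 ≥ 2, so q(k + 1) is composite and uv^(q+1) xy^(q+1) z ∉ L.

This contradicts the CFL pumping lemma, which requires uv^i xy^i z ∈ L for all i ≥ 0.
Hence L = {a^p : p is prime} is not context-free. ∎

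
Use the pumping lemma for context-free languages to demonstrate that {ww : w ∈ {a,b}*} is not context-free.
Assume for contradiction that L is context-free, and let p ≥ 1 be the pumping length given by the pumping lemma for CFLs.
Choose s = a^p b^p a^p b^p. Then s ∈ L (take w = a^p b^p) and |s| = 4p ≥ p.
By the CFL pumping lemma, s = uvxyz for some u, v, x, y, z with |vxy| ≤ p, |vy| ≥ 1, and uv^i xy^i z ∈ L for every i ≥ 0.

Write s as four blocks A₁ B₁ A₂ B₂ with A₁ = A₂ = a^p and B₁ = B₂ = b^p. Since |vxy| ≤ p, the window vxy lies inside at most two adjacent blocks. Take i = 0 and let t = uxz, so |t| = 4p − |vy| with 1 ≤ |vy| ≤ p. If |t| is odd, t ∉ L immediately, so assume |vy| is even (hence |vy| ≥ 2) and |t|/2 = 2p − |vy|/2, which satisfies p ≤ |t|/2 ≤ 2p − 1.

Case 1 (vxy inside A₁B₁): t = a^(p−j) b^(p−l) a^p b^p with j + l = |vy|. The second half of t has length < 2p, so it is a suffix of the trailing a^p b^p and ends in b; the first half is a^(p−j) b^(p−l) a^((j+l)/2), which ends in a because (j+l)/2 ≥ 1. The halves differ, so t ∉ L.

Case 2 (vxy inside B₁A₂, straddling the middle): t = a^p b^(p−j) a^(p−l) b^p with j + l = |vy|. If t = ww, then w is a prefix of t of length ≥ p, so w begins with a^p; and w is a suffix of t of length ≥ p, so w ends with b^p. That forces |w| ≥ 2p, contradicting |w| = |t|/2 ≤ 2p − 1. So t ∉ L.

Case 3 (vxy inside A₂B₂): t = a^p b^p a^(p−j) b^(p−l) with j + l = |vy|. The first half of t is a prefix of a^p b^p, so it begins with a; the second half is b^((j+l)/2) a^(p−j) b^(p−l), which begins with b. The halves differ, so t ∉ L.

In every case uv⁰xy⁰z = uxz ∉ L.

This contradicts the CFL pumping lemma, which requires uv^i xy^i z ∈ L for all i ≥ 0.
Hence L = {ww : w ∈ {a,b}*} is not context-free. ∎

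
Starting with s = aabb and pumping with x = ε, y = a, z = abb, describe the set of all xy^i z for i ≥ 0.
{xy^i z : i ≥ 0} = {a^(i+1) b^2 : i ≥ 0} = {abb, aabb, aaabb, ...}

With x = ε, y = a, z = abb: Starting with aabb and pumping the first 'a' (z = abb keeps the second 'a'), we get strings with i+1 a's followed by 2 b's for i = 0, 1, 2, ...; note bb is not produced because z always contributes one a.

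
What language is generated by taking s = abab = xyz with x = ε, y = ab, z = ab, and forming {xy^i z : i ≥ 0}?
{xy^i z : i ≥ 0} = {(ab)^(i+1) : i ≥ 0} = {ab, abab, ababab, ...}

With x = ε, y = ab, z = ab: Pumping 'ab' gives strings of alternating a's and b's.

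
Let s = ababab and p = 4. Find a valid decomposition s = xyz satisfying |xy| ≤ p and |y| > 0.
x = 'ab', y = 'a', z = 'bab'

For s = ababab and p = 4, one valid decomposition is:
- x = 'ab' (length 2)
- y = 'a' (length 1)
- z = 'bab' (length 3)

Verification:
- xyz = 'ab' + 'a' + 'bab' = ababab ✓
- |xy| = 3 ≤ 4 ✓
- |y| = 1 > 0 ✓

All pumping lemma constraints are satisfied.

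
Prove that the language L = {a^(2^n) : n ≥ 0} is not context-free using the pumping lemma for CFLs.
Assume for contradiction that L is context-free, and let p ≥ 1 be the pumping length given by the pumping lemma for CFLs.
Choose s = a^(2^p). Then s ∈ L and |s| = 2^p ≥ p.
By the CFL pumping lemma, s = uvxyz for some u, v, x, y, z with |vxy| ≤ p, |vy| ≥ 1, and uv^i xy^i z ∈ L for every i ≥ 0.
All symbols are a's, so only lengths matter: let k = |vy|, with 1 ≤ k ≤ |vxy| ≤ p < 2^p.

Take i = 2: |uv²xy²z| = 2^p + k, and 2^p < 2^p + k < 2^p + 2^p = 2^(p+1).
So the length lies strictly between consecutive powers of two and is not a power of 2; uv²xy²z ∉ L.

This contradicts the CFL pumping lemma, which requires uv^i xy^i z ∈ L for all i ≥ 0.
Hence L = {a^(2^n) : n ≥ 0} is not context-free. ∎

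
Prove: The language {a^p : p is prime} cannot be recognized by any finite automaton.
Assume for contradiction that L is regular, and let p ≥ 1 be the pumping length given by the pumping lemma.
Choose a prime q with q ≥ p (one exists because there are infinitely many primes) and let s = a^q. Then s ∈ L and |s| = q ≥ p.
By the pumping lemma, s = xyz for some x, y, z with |xy| ≤ p, |y| ≥ 1, and xy^i z ∈ L for every i ≥ 0.
Here y = a^k for some k with 1 ≤ k ≤ p, and xy^i z = a^(q + (i − 1)k) for every i ≥ 0.

Take i = q + 1: |xy^(q+1) z| = q + qk = q(k + 1).
Both factors satisfy q ≥ 2 and k + 1 ≥ 2, so q(k + 1) is composite, and xy^(q+1) z ∉ L.

This contradicts the pumping lemma, which requires xy^i z ∈ L for all i ≥ 0.
Hence L = {a^p : p is prime} is not regular. ∎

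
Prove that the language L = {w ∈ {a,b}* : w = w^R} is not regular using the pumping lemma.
Assume for contradiction that L is regular, and let p ≥ 1 be the pumping length given by the pumping lemma.
Choose s = a^p b a^p. Then s ∈ L (it reads the same in both directions) and |s| = 2p + 1 ≥ p.
By the pumping lemma, s = xyz for some x, y, z with |xy| ≤ p, |y| ≥ 1, and xy^i z ∈ L for every i ≥ 0.
Since |xy| ≤ p and the first p symbols of s are all a's, y = a^k for some k with 1 ≤ k ≤ p.

Take i = 0: xy⁰z = a^(p − k) b a^p.
Its reversal is a^p b a^(p − k). These differ because the block of a's before the unique b has length p − k in one and p in the other, and p − k ≠ p since k ≥ 1. So xy⁰z is not a palindrome, i.e. xy⁰z ∉ L.

This contradicts the pumping lemma, which requires xy^i z ∈ L for all i ≥ 0.
Hence L = {w ∈ {a,b}* : w = w^R} is not regular. ∎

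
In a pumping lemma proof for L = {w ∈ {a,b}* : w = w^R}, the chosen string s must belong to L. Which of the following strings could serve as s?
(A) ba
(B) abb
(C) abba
(C) abba

The pumping lemma is applied to a string s that lies in L, so first check membership of each option:
- (A) ba reversed is ab ≠ ba, so it is not a palindrome and is not in L ✗
- (B) abb reversed is bba ≠ abb, so it is not a palindrome and is not in L ✗
- (C) abba reversed is abba, the same string, so it is a palindrome and is in L ✓

Only (C) abba is in L, so it is the only candidate that could play the role of s.
(In a complete proof one picks s in terms of the pumping length p so that |s| ≥ p is guaranteed; a fixed string like abba illustrates the shape of such an s.)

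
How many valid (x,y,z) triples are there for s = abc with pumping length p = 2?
3

For s = 'abc' with pumping length p = 2:

Constraints: |xy| ≤ 2, |y| > 0

Valid decompositions (|xy| ≤ p, |y| ≥ 1):
  • x='', y='a', z='bc'
  • x='a', y='b', z='c'
  • x='', y='ab', z='c'

Total count: 3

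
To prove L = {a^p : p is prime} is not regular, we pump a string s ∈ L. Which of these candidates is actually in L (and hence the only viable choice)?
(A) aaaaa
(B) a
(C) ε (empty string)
(A) aaaaa

The pumping lemma is applied to a string s that lies in L, so first check membership of each option:
- (A) aaaaa has length 5, which is prime, so it is in L ✓
- (B) a has length 1, which is not prime, so it is not in L ✗
- (C) ε has length 0, which is not prime, so it is not in L ✗

Only (A) aaaaa is in L, so it is the only candidate that could play the role of s.
(In a complete proof one picks s in terms of the pumping length p so that |s| ≥ p is guaranteed; a fixed string like aaaaa illustrates the shape of such an s.)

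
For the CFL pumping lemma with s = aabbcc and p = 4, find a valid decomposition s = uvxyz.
u='a', v='a', x='bb', y='c', z='c'

For s = aabbcc with pumping length p = 4:

One valid decomposition:
- u = 'a'
- v = 'a'
- x = 'bb'
- y = 'c'
- z = 'c'

Verification:
- uvxyz = 'a' + 'a' + 'bb' + 'c' + 'c' = aabbcc ✓
- |vxy| = |'abbc'| = 4 ≤ 4 ✓
- |vy| = |'ac'| = 2 > 0 ✓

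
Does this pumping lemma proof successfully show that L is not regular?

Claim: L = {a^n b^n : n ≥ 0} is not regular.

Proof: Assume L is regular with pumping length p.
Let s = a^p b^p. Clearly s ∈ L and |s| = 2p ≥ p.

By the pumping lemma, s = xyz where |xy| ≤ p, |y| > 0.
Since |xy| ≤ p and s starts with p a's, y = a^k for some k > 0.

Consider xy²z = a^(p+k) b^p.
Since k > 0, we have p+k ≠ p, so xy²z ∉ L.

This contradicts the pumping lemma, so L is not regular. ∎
The proof is correct.

This proof is valid because:
1. The string s = a^p b^p is correctly in L
2. The decomposition analysis is correct: y must consist only of a's
3. The contradiction is valid: pumping increases a's but not b's
4. The conclusion follows logically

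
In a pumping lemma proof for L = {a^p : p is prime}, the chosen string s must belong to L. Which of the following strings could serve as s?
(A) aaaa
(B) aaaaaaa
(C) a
(B) aaaaaaa

The pumping lemma is applied to a string s that lies in L, so first check membership of each option:
- (A) aaaa has length 4 = 2 × 2, which is not prime, so it is not in L ✗
- (B) aaaaaaa has length 7, which is prime, so it is in L ✓
- (C) a has length 1, which is not prime, so it is not in L ✗

Only (B) aaaaaaa is in L, so it is the only candidate that could play the role of s.
(In a complete proof one picks s in terms of the pumping length p so that |s| ≥ p is guaranteed; a fixed string like aaaaaaa illustrates the shape of such an s.)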